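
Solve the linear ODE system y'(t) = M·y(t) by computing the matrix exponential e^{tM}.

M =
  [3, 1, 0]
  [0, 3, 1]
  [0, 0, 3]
e^{tM} =
  [exp(3*t), t*exp(3*t), t^2*exp(3*t)/2]
  [0, exp(3*t), t*exp(3*t)]
  [0, 0, exp(3*t)]

Strategy: write M = P · J · P⁻¹ where J is a Jordan canonical form, so e^{tM} = P · e^{tJ} · P⁻¹, and e^{tJ} can be computed block-by-block.

M has Jordan form
J =
  [3, 1, 0]
  [0, 3, 1]
  [0, 0, 3]
(up to reordering of blocks).

Per-block formulas:
  For a 3×3 Jordan block J_3(3): exp(t · J_3(3)) = e^(3t)·(I + t·N + (t^2/2)·N^2), where N is the 3×3 nilpotent shift.

After assembling e^{tJ} and conjugating by P, we get:

e^{tM} =
  [exp(3*t), t*exp(3*t), t^2*exp(3*t)/2]
  [0, exp(3*t), t*exp(3*t)]
  [0, 0, exp(3*t)]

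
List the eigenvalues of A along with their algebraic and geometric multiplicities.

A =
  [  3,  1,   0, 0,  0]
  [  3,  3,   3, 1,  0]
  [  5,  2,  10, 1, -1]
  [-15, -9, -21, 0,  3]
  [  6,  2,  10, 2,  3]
λ = 3: alg = 3, geom = 1; λ = 5: alg = 2, geom = 1

Step 1 — factor the characteristic polynomial to read off the algebraic multiplicities:
  χ_A(x) = (x - 5)^2*(x - 3)^3

Step 2 — compute geometric multiplicities via the rank-nullity identity g(λ) = n − rank(A − λI):
  rank(A − (3)·I) = 4, so dim ker(A − (3)·I) = n − 4 = 1
  rank(A − (5)·I) = 4, so dim ker(A − (5)·I) = n − 4 = 1

Summary:
  λ = 3: algebraic multiplicity = 3, geometric multiplicity = 1
  λ = 5: algebraic multiplicity = 2, geometric multiplicity = 1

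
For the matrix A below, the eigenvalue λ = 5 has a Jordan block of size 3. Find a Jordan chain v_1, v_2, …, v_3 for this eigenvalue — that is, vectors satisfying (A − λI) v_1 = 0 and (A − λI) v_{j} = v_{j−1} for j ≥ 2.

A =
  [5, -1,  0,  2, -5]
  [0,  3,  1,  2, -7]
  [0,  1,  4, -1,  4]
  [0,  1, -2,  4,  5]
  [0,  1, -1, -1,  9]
A Jordan chain for λ = 5 of length 3:
v_1 = (-1, 0, 0, 0, 0)ᵀ
v_2 = (-1, -2, 1, 1, 1)ᵀ
v_3 = (0, 1, 0, 0, 0)ᵀ

Let N = A − (5)·I. We want v_3 with N^3 v_3 = 0 but N^2 v_3 ≠ 0; then v_{j-1} := N · v_j for j = 3, …, 2.

Pick v_3 = (0, 1, 0, 0, 0)ᵀ.
Then v_2 = N · v_3 = (-1, -2, 1, 1, 1)ᵀ.
Then v_1 = N · v_2 = (-1, 0, 0, 0, 0)ᵀ.

Sanity check: (A − (5)·I) v_1 = (0, 0, 0, 0, 0)ᵀ = 0. ✓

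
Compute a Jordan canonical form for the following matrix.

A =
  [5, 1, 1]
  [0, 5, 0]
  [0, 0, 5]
J_2(5) ⊕ J_1(5)

The characteristic polynomial is
  det(x·I − A) = x^3 - 15*x^2 + 75*x - 125 = (x - 5)^3

Eigenvalues and multiplicities (the geometric multiplicity of λ is n − rank(A − λI), which equals the number of Jordan blocks for λ):
  λ = 5: algebraic multiplicity = 3, geometric multiplicity = 2

Determining the block sizes for each eigenvalue:
  λ = 5: 2 blocks summing to 3 forces exactly one block of size 2 and the rest size 1 → block sizes [2, 1]

Assembling the blocks gives a Jordan form
J =
  [5, 1, 0]
  [0, 5, 0]
  [0, 0, 5]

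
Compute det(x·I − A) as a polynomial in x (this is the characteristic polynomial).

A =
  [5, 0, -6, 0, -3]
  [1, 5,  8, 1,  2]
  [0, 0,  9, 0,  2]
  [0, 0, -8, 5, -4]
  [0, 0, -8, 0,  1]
x^5 - 25*x^4 + 250*x^3 - 1250*x^2 + 3125*x - 3125

Expanding det(x·I − A) (e.g. by cofactor expansion or by noting that A is similar to its Jordan form J, which has the same characteristic polynomial as A) gives
  χ_A(x) = x^5 - 25*x^4 + 250*x^3 - 1250*x^2 + 3125*x - 3125
which factors as (x - 5)^5. The eigenvalues (with algebraic multiplicities) are λ = 5 with multiplicity 5.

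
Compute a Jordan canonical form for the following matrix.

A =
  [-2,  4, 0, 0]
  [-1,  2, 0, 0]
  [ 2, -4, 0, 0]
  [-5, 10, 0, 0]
J_2(0) ⊕ J_1(0) ⊕ J_1(0)

The characteristic polynomial is
  det(x·I − A) = x^4

Eigenvalues and multiplicities (the geometric multiplicity of λ is n − rank(A − λI), which equals the number of Jordan blocks for λ):
  λ = 0: algebraic multiplicity = 4, geometric multiplicity = 3

Determining the block sizes for each eigenvalue:
  λ = 0: 3 blocks summing to 4 forces exactly one block of size 2 and the rest size 1 → block sizes [2, 1, 1]

Assembling the blocks gives a Jordan form
J =
  [0, 1, 0, 0]
  [0, 0, 0, 0]
  [0, 0, 0, 0]
  [0, 0, 0, 0]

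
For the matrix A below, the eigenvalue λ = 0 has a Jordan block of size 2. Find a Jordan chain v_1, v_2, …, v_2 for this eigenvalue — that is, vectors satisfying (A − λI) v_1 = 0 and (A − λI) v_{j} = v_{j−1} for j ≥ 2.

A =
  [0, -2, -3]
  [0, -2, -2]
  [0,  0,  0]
A Jordan chain for λ = 0 of length 2:
v_1 = (1, 0, 0)ᵀ
v_2 = (0, 1, -1)ᵀ

Let N = A − (0)·I. We want v_2 with N^2 v_2 = 0 but N^1 v_2 ≠ 0; then v_{j-1} := N · v_j for j = 2, …, 2.

Pick v_2 = (0, 1, -1)ᵀ.
Then v_1 = N · v_2 = (1, 0, 0)ᵀ.

Sanity check: (A − (0)·I) v_1 = (0, 0, 0)ᵀ = 0. ✓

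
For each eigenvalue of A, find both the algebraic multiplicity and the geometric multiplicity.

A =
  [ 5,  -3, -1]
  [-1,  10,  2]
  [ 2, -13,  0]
λ = 5: alg = 3, geom = 1

Step 1 — factor the characteristic polynomial to read off the algebraic multiplicities:
  χ_A(x) = (x - 5)^3

Step 2 — compute geometric multiplicities via the rank-nullity identity g(λ) = n − rank(A − λI):
  rank(A − (5)·I) = 2, so dim ker(A − (5)·I) = n − 2 = 1

Summary:
  λ = 5: algebraic multiplicity = 3, geometric multiplicity = 1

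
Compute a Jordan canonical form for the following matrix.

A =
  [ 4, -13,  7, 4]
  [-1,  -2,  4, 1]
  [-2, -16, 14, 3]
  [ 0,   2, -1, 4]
J_2(5) ⊕ J_2(5)

The characteristic polynomial is
  det(x·I − A) = x^4 - 20*x^3 + 150*x^2 - 500*x + 625 = (x - 5)^4

Eigenvalues and multiplicities (the geometric multiplicity of λ is n − rank(A − λI), which equals the number of Jordan blocks for λ):
  λ = 5: algebraic multiplicity = 4, geometric multiplicity = 2

Determining the block sizes for each eigenvalue:
  λ = 5: with am = 4 and gm = 2, the partition is not yet determined (e.g. several partitions of 4 into 2 parts exist). Let N = A − (5)·I. Computing rank(N^1) = 2, rank(N^2) = 0; the number of blocks of size ≥ j is rank(N^{j−1}) − rank(N^j), giving [2, 2]. So we have 2 block(s) of size 2 → block sizes [2, 2]

Assembling the blocks gives a Jordan form
J =
  [5, 1, 0, 0]
  [0, 5, 0, 0]
  [0, 0, 5, 1]
  [0, 0, 0, 5]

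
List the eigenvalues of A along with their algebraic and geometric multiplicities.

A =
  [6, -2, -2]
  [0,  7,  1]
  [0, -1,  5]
λ = 6: alg = 3, geom = 2

Step 1 — factor the characteristic polynomial to read off the algebraic multiplicities:
  χ_A(x) = (x - 6)^3

Step 2 — compute geometric multiplicities via the rank-nullity identity g(λ) = n − rank(A − λI):
  rank(A − (6)·I) = 1, so dim ker(A − (6)·I) = n − 1 = 2

Summary:
  λ = 6: algebraic multiplicity = 3, geometric multiplicity = 2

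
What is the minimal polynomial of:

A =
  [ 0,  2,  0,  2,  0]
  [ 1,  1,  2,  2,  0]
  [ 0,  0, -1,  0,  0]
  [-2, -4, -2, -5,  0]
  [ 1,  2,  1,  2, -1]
x^3 + 4*x^2 + 5*x + 2

The characteristic polynomial is χ_A(x) = (x + 1)^4*(x + 2), so the eigenvalues are known. The minimal polynomial is
  m_A(x) = Π_λ (x − λ)^{k_λ}
where k_λ is the size of the *largest* Jordan block for λ (equivalently, the smallest k with (A − λI)^k v = 0 for every generalised eigenvector v of λ).

  λ = -2: largest Jordan block has size 1, contributing (x + 2)
  λ = -1: largest Jordan block has size 2, contributing (x + 1)^2

So m_A(x) = (x + 1)^2*(x + 2) = x^3 + 4*x^2 + 5*x + 2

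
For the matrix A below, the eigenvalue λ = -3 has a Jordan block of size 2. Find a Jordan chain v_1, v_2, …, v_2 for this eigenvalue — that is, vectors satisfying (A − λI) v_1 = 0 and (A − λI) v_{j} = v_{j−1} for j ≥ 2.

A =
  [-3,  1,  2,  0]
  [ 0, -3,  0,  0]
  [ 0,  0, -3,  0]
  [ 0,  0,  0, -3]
A Jordan chain for λ = -3 of length 2:
v_1 = (1, 0, 0, 0)ᵀ
v_2 = (0, 1, 0, 0)ᵀ

Let N = A − (-3)·I. We want v_2 with N^2 v_2 = 0 but N^1 v_2 ≠ 0; then v_{j-1} := N · v_j for j = 2, …, 2.

Pick v_2 = (0, 1, 0, 0)ᵀ.
Then v_1 = N · v_2 = (1, 0, 0, 0)ᵀ.

Sanity check: (A − (-3)·I) v_1 = (0, 0, 0, 0)ᵀ = 0. ✓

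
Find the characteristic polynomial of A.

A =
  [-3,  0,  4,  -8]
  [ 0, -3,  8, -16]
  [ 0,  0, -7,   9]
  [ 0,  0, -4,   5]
x^4 + 8*x^3 + 22*x^2 + 24*x + 9

Expanding det(x·I − A) (e.g. by cofactor expansion or by noting that A is similar to its Jordan form J, which has the same characteristic polynomial as A) gives
  χ_A(x) = x^4 + 8*x^3 + 22*x^2 + 24*x + 9
which factors as (x + 1)^2*(x + 3)^2. The eigenvalues (with algebraic multiplicities) are λ = -3 with multiplicity 2, λ = -1 with multiplicity 2.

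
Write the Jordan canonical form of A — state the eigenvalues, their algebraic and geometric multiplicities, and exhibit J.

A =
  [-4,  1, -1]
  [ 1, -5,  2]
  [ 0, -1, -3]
J_3(-4)

The characteristic polynomial is
  det(x·I − A) = x^3 + 12*x^2 + 48*x + 64 = (x + 4)^3

Eigenvalues and multiplicities (the geometric multiplicity of λ is n − rank(A − λI), which equals the number of Jordan blocks for λ):
  λ = -4: algebraic multiplicity = 3, geometric multiplicity = 1

Determining the block sizes for each eigenvalue:
  λ = -4: one block (gm = 1), so the single block has size am = 3 → block sizes [3]

Assembling the blocks gives a Jordan form
J =
  [-4,  1,  0]
  [ 0, -4,  1]
  [ 0,  0, -4]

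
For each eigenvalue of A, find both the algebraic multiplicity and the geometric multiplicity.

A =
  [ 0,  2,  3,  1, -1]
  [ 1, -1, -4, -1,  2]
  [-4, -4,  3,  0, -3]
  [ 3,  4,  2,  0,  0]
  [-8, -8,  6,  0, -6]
λ = -1: alg = 4, geom = 2; λ = 0: alg = 1, geom = 1

Step 1 — factor the characteristic polynomial to read off the algebraic multiplicities:
  χ_A(x) = x*(x + 1)^4

Step 2 — compute geometric multiplicities via the rank-nullity identity g(λ) = n − rank(A − λI):
  rank(A − (-1)·I) = 3, so dim ker(A − (-1)·I) = n − 3 = 2
  rank(A − (0)·I) = 4, so dim ker(A − (0)·I) = n − 4 = 1

Summary:
  λ = -1: algebraic multiplicity = 4, geometric multiplicity = 2
  λ = 0: algebraic multiplicity = 1, geometric multiplicity = 1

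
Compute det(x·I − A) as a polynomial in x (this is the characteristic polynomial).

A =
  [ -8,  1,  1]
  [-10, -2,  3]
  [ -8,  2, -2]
x^3 + 12*x^2 + 48*x + 64

Expanding det(x·I − A) (e.g. by cofactor expansion or by noting that A is similar to its Jordan form J, which has the same characteristic polynomial as A) gives
  χ_A(x) = x^3 + 12*x^2 + 48*x + 64
which factors as (x + 4)^3. The eigenvalues (with algebraic multiplicities) are λ = -4 with multiplicity 3.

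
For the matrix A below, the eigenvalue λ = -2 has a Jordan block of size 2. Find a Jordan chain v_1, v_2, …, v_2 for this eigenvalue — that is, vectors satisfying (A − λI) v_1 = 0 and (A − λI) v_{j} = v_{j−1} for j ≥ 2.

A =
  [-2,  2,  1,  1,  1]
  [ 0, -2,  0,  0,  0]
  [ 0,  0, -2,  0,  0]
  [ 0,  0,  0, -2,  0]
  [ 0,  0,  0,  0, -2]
A Jordan chain for λ = -2 of length 2:
v_1 = (2, 0, 0, 0, 0)ᵀ
v_2 = (0, 1, 0, 0, 0)ᵀ

Let N = A − (-2)·I. We want v_2 with N^2 v_2 = 0 but N^1 v_2 ≠ 0; then v_{j-1} := N · v_j for j = 2, …, 2.

Pick v_2 = (0, 1, 0, 0, 0)ᵀ.
Then v_1 = N · v_2 = (2, 0, 0, 0, 0)ᵀ.

Sanity check: (A − (-2)·I) v_1 = (0, 0, 0, 0, 0)ᵀ = 0. ✓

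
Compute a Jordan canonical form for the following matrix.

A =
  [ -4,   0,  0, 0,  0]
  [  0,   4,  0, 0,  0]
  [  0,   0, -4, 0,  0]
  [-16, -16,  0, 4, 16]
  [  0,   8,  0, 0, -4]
J_1(-4) ⊕ J_1(-4) ⊕ J_1(-4) ⊕ J_1(4) ⊕ J_1(4)

The characteristic polynomial is
  det(x·I − A) = x^5 + 4*x^4 - 32*x^3 - 128*x^2 + 256*x + 1024 = (x - 4)^2*(x + 4)^3

Eigenvalues and multiplicities (the geometric multiplicity of λ is n − rank(A − λI), which equals the number of Jordan blocks for λ):
  λ = -4: algebraic multiplicity = 3, geometric multiplicity = 3
  λ = 4: algebraic multiplicity = 2, geometric multiplicity = 2

Determining the block sizes for each eigenvalue:
  λ = -4: gm = am = 3, so every block has size 1 → block sizes [1, 1, 1]
  λ = 4: gm = am = 2, so every block has size 1 → block sizes [1, 1]

Assembling the blocks gives a Jordan form
J =
  [-4,  0,  0, 0, 0]
  [ 0, -4,  0, 0, 0]
  [ 0,  0, -4, 0, 0]
  [ 0,  0,  0, 4, 0]
  [ 0,  0,  0, 0, 4]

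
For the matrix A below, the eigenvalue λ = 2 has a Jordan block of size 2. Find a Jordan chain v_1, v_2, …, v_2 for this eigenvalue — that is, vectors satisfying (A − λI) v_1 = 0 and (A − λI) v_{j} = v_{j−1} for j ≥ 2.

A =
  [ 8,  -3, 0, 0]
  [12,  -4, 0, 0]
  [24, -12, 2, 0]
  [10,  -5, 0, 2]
A Jordan chain for λ = 2 of length 2:
v_1 = (6, 12, 24, 10)ᵀ
v_2 = (1, 0, 0, 0)ᵀ

Let N = A − (2)·I. We want v_2 with N^2 v_2 = 0 but N^1 v_2 ≠ 0; then v_{j-1} := N · v_j for j = 2, …, 2.

Pick v_2 = (1, 0, 0, 0)ᵀ.
Then v_1 = N · v_2 = (6, 12, 24, 10)ᵀ.

Sanity check: (A − (2)·I) v_1 = (0, 0, 0, 0)ᵀ = 0. ✓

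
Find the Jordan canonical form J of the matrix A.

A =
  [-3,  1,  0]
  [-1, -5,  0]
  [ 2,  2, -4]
J_2(-4) ⊕ J_1(-4)

The characteristic polynomial is
  det(x·I − A) = x^3 + 12*x^2 + 48*x + 64 = (x + 4)^3

Eigenvalues and multiplicities (the geometric multiplicity of λ is n − rank(A − λI), which equals the number of Jordan blocks for λ):
  λ = -4: algebraic multiplicity = 3, geometric multiplicity = 2

Determining the block sizes for each eigenvalue:
  λ = -4: 2 blocks summing to 3 forces exactly one block of size 2 and the rest size 1 → block sizes [2, 1]

Assembling the blocks gives a Jordan form
J =
  [-4,  1,  0]
  [ 0, -4,  0]
  [ 0,  0, -4]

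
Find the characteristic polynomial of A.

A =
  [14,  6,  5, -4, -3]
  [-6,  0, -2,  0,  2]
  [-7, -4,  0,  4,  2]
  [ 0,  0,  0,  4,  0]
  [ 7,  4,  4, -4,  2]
x^5 - 20*x^4 + 160*x^3 - 640*x^2 + 1280*x - 1024

Expanding det(x·I − A) (e.g. by cofactor expansion or by noting that A is similar to its Jordan form J, which has the same characteristic polynomial as A) gives
  χ_A(x) = x^5 - 20*x^4 + 160*x^3 - 640*x^2 + 1280*x - 1024
which factors as (x - 4)^5. The eigenvalues (with algebraic multiplicities) are λ = 4 with multiplicity 5.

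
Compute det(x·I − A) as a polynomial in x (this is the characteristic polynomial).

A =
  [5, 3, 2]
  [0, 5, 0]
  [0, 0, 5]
x^3 - 15*x^2 + 75*x - 125

Expanding det(x·I − A) (e.g. by cofactor expansion or by noting that A is similar to its Jordan form J, which has the same characteristic polynomial as A) gives
  χ_A(x) = x^3 - 15*x^2 + 75*x - 125
which factors as (x - 5)^3. The eigenvalues (with algebraic multiplicities) are λ = 5 with multiplicity 3.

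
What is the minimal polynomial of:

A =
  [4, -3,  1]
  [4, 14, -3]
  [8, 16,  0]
x^3 - 18*x^2 + 108*x - 216

The characteristic polynomial is χ_A(x) = (x - 6)^3, so the eigenvalues are known. The minimal polynomial is
  m_A(x) = Π_λ (x − λ)^{k_λ}
where k_λ is the size of the *largest* Jordan block for λ (equivalently, the smallest k with (A − λI)^k v = 0 for every generalised eigenvector v of λ).

  λ = 6: largest Jordan block has size 3, contributing (x − 6)^3

So m_A(x) = (x - 6)^3 = x^3 - 18*x^2 + 108*x - 216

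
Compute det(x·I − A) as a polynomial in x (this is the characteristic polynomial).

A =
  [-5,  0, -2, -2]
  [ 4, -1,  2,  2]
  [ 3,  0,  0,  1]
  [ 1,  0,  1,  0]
x^4 + 6*x^3 + 12*x^2 + 10*x + 3

Expanding det(x·I − A) (e.g. by cofactor expansion or by noting that A is similar to its Jordan form J, which has the same characteristic polynomial as A) gives
  χ_A(x) = x^4 + 6*x^3 + 12*x^2 + 10*x + 3
which factors as (x + 1)^3*(x + 3). The eigenvalues (with algebraic multiplicities) are λ = -3 with multiplicity 1, λ = -1 with multiplicity 3.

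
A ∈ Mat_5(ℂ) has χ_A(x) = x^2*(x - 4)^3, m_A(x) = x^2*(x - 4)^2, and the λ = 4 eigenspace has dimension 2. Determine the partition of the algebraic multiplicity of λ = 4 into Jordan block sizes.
Block sizes for λ = 4: [2, 1]

Step 1 — from the characteristic polynomial, algebraic multiplicity of λ = 4 is 3. From dim ker(A − (4)·I) = 2, there are exactly 2 Jordan blocks for λ = 4.
Step 2 — from the minimal polynomial, the factor (x − 4)^2 tells us the largest block for λ = 4 has size 2.
Step 3 — with total size 3, 2 blocks, and largest block 2, the block sizes (in nonincreasing order) are [2, 1].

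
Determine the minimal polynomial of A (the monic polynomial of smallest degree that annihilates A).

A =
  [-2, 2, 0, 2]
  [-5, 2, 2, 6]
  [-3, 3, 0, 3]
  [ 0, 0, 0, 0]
x^3

The characteristic polynomial is χ_A(x) = x^4, so the eigenvalues are known. The minimal polynomial is
  m_A(x) = Π_λ (x − λ)^{k_λ}
where k_λ is the size of the *largest* Jordan block for λ (equivalently, the smallest k with (A − λI)^k v = 0 for every generalised eigenvector v of λ).

  λ = 0: largest Jordan block has size 3, contributing (x − 0)^3

So m_A(x) = x^3 = x^3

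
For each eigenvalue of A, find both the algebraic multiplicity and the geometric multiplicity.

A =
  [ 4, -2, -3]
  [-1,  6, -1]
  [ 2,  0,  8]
λ = 6: alg = 3, geom = 1

Step 1 — factor the characteristic polynomial to read off the algebraic multiplicities:
  χ_A(x) = (x - 6)^3

Step 2 — compute geometric multiplicities via the rank-nullity identity g(λ) = n − rank(A − λI):
  rank(A − (6)·I) = 2, so dim ker(A − (6)·I) = n − 2 = 1

Summary:
  λ = 6: algebraic multiplicity = 3, geometric multiplicity = 1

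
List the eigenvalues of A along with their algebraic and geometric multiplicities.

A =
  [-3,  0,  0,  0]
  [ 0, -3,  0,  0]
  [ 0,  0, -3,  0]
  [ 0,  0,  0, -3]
λ = -3: alg = 4, geom = 4

Step 1 — factor the characteristic polynomial to read off the algebraic multiplicities:
  χ_A(x) = (x + 3)^4

Step 2 — compute geometric multiplicities via the rank-nullity identity g(λ) = n − rank(A − λI):
  rank(A − (-3)·I) = 0, so dim ker(A − (-3)·I) = n − 0 = 4

Summary:
  λ = -3: algebraic multiplicity = 4, geometric multiplicity = 4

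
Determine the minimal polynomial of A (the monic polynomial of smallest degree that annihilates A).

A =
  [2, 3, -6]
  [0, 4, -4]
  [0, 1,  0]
x^2 - 4*x + 4

The characteristic polynomial is χ_A(x) = (x - 2)^3, so the eigenvalues are known. The minimal polynomial is
  m_A(x) = Π_λ (x − λ)^{k_λ}
where k_λ is the size of the *largest* Jordan block for λ (equivalently, the smallest k with (A − λI)^k v = 0 for every generalised eigenvector v of λ).

  λ = 2: largest Jordan block has size 2, contributing (x − 2)^2

So m_A(x) = (x - 2)^2 = x^2 - 4*x + 4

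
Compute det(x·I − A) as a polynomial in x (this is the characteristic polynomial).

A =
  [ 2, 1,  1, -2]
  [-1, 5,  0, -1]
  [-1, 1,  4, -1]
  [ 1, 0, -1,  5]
x^4 - 16*x^3 + 96*x^2 - 256*x + 256

Expanding det(x·I − A) (e.g. by cofactor expansion or by noting that A is similar to its Jordan form J, which has the same characteristic polynomial as A) gives
  χ_A(x) = x^4 - 16*x^3 + 96*x^2 - 256*x + 256
which factors as (x - 4)^4. The eigenvalues (with algebraic multiplicities) are λ = 4 with multiplicity 4.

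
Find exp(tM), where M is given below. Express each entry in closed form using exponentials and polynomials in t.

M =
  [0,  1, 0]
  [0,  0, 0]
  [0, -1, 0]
e^{tM} =
  [1, t, 0]
  [0, 1, 0]
  [0, -t, 1]

Strategy: write M = P · J · P⁻¹ where J is a Jordan canonical form, so e^{tM} = P · e^{tJ} · P⁻¹, and e^{tJ} can be computed block-by-block.

M has Jordan form
J =
  [0, 1, 0]
  [0, 0, 0]
  [0, 0, 0]
(up to reordering of blocks).

Per-block formulas:
  For a 1×1 block at λ = 0: exp(t · [0]) = [e^(0t)].
  For a 2×2 Jordan block J_2(0): exp(t · J_2(0)) = e^(0t)·(I + t·N), where N is the 2×2 nilpotent shift.

After assembling e^{tJ} and conjugating by P, we get:

e^{tM} =
  [1, t, 0]
  [0, 1, 0]
  [0, -t, 1]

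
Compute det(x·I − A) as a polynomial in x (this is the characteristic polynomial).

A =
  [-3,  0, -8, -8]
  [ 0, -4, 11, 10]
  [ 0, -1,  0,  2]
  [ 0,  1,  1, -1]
x^4 + 8*x^3 + 18*x^2 - 27

Expanding det(x·I − A) (e.g. by cofactor expansion or by noting that A is similar to its Jordan form J, which has the same characteristic polynomial as A) gives
  χ_A(x) = x^4 + 8*x^3 + 18*x^2 - 27
which factors as (x - 1)*(x + 3)^3. The eigenvalues (with algebraic multiplicities) are λ = -3 with multiplicity 3, λ = 1 with multiplicity 1.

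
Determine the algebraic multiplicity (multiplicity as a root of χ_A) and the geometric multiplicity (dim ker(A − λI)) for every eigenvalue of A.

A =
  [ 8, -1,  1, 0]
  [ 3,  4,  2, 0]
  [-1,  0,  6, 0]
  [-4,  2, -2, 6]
λ = 6: alg = 4, geom = 2

Step 1 — factor the characteristic polynomial to read off the algebraic multiplicities:
  χ_A(x) = (x - 6)^4

Step 2 — compute geometric multiplicities via the rank-nullity identity g(λ) = n − rank(A − λI):
  rank(A − (6)·I) = 2, so dim ker(A − (6)·I) = n − 2 = 2

Summary:
  λ = 6: algebraic multiplicity = 4, geometric multiplicity = 2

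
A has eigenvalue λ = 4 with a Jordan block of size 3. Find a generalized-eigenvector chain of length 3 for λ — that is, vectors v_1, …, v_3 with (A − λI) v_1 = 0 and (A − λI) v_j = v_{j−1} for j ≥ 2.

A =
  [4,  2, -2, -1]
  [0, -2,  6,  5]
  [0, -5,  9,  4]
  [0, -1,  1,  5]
A Jordan chain for λ = 4 of length 3:
v_1 = (-1, 1, 1, 0)ᵀ
v_2 = (2, -6, -5, -1)ᵀ
v_3 = (0, 1, 0, 0)ᵀ

Let N = A − (4)·I. We want v_3 with N^3 v_3 = 0 but N^2 v_3 ≠ 0; then v_{j-1} := N · v_j for j = 3, …, 2.

Pick v_3 = (0, 1, 0, 0)ᵀ.
Then v_2 = N · v_3 = (2, -6, -5, -1)ᵀ.
Then v_1 = N · v_2 = (-1, 1, 1, 0)ᵀ.

Sanity check: (A − (4)·I) v_1 = (0, 0, 0, 0)ᵀ = 0. ✓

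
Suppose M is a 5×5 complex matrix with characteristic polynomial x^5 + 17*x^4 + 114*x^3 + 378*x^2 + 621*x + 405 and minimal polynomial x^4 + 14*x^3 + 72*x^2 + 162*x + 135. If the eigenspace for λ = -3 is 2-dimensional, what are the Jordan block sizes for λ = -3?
Block sizes for λ = -3: [3, 1]

Step 1 — from the characteristic polynomial, algebraic multiplicity of λ = -3 is 4. From dim ker(M − (-3)·I) = 2, there are exactly 2 Jordan blocks for λ = -3.
Step 2 — from the minimal polynomial, the factor (x + 3)^3 tells us the largest block for λ = -3 has size 3.
Step 3 — with total size 4, 2 blocks, and largest block 3, the block sizes (in nonincreasing order) are [3, 1].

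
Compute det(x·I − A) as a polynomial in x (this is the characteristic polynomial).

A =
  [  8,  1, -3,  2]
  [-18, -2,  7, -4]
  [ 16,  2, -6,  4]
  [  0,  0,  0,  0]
x^4

Expanding det(x·I − A) (e.g. by cofactor expansion or by noting that A is similar to its Jordan form J, which has the same characteristic polynomial as A) gives
  χ_A(x) = x^4
which factors as x^4. The eigenvalues (with algebraic multiplicities) are λ = 0 with multiplicity 4.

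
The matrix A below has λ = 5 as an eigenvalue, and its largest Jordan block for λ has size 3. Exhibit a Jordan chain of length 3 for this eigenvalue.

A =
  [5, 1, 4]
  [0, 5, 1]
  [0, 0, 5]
A Jordan chain for λ = 5 of length 3:
v_1 = (1, 0, 0)ᵀ
v_2 = (4, 1, 0)ᵀ
v_3 = (0, 0, 1)ᵀ

Let N = A − (5)·I. We want v_3 with N^3 v_3 = 0 but N^2 v_3 ≠ 0; then v_{j-1} := N · v_j for j = 3, …, 2.

Pick v_3 = (0, 0, 1)ᵀ.
Then v_2 = N · v_3 = (4, 1, 0)ᵀ.
Then v_1 = N · v_2 = (1, 0, 0)ᵀ.

Sanity check: (A − (5)·I) v_1 = (0, 0, 0)ᵀ = 0. ✓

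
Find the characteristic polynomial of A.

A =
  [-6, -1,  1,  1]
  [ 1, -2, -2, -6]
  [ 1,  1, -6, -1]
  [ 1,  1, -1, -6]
x^4 + 20*x^3 + 150*x^2 + 500*x + 625

Expanding det(x·I − A) (e.g. by cofactor expansion or by noting that A is similar to its Jordan form J, which has the same characteristic polynomial as A) gives
  χ_A(x) = x^4 + 20*x^3 + 150*x^2 + 500*x + 625
which factors as (x + 5)^4. The eigenvalues (with algebraic multiplicities) are λ = -5 with multiplicity 4.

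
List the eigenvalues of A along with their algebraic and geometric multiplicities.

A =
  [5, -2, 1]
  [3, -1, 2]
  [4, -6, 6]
λ = 3: alg = 2, geom = 1; λ = 4: alg = 1, geom = 1

Step 1 — factor the characteristic polynomial to read off the algebraic multiplicities:
  χ_A(x) = (x - 4)*(x - 3)^2

Step 2 — compute geometric multiplicities via the rank-nullity identity g(λ) = n − rank(A − λI):
  rank(A − (3)·I) = 2, so dim ker(A − (3)·I) = n − 2 = 1
  rank(A − (4)·I) = 2, so dim ker(A − (4)·I) = n − 2 = 1

Summary:
  λ = 3: algebraic multiplicity = 2, geometric multiplicity = 1
  λ = 4: algebraic multiplicity = 1, geometric multiplicity = 1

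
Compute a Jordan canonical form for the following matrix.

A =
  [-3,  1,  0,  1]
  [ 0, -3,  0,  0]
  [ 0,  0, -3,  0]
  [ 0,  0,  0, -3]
J_2(-3) ⊕ J_1(-3) ⊕ J_1(-3)

The characteristic polynomial is
  det(x·I − A) = x^4 + 12*x^3 + 54*x^2 + 108*x + 81 = (x + 3)^4

Eigenvalues and multiplicities (the geometric multiplicity of λ is n − rank(A − λI), which equals the number of Jordan blocks for λ):
  λ = -3: algebraic multiplicity = 4, geometric multiplicity = 3

Determining the block sizes for each eigenvalue:
  λ = -3: 3 blocks summing to 4 forces exactly one block of size 2 and the rest size 1 → block sizes [2, 1, 1]

Assembling the blocks gives a Jordan form
J =
  [-3,  1,  0,  0]
  [ 0, -3,  0,  0]
  [ 0,  0, -3,  0]
  [ 0,  0,  0, -3]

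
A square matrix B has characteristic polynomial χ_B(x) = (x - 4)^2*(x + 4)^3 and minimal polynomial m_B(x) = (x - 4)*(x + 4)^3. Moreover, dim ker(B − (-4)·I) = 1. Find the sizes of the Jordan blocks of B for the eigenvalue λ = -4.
Block sizes for λ = -4: [3]

Step 1 — from the characteristic polynomial, algebraic multiplicity of λ = -4 is 3. From dim ker(B − (-4)·I) = 1, there are exactly 1 Jordan blocks for λ = -4.
Step 2 — from the minimal polynomial, the factor (x + 4)^3 tells us the largest block for λ = -4 has size 3.
Step 3 — with total size 3, 1 blocks, and largest block 3, the block sizes (in nonincreasing order) are [3].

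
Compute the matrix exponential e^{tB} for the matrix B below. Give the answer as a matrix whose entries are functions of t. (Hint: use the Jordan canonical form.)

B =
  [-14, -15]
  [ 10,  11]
e^{tB} =
  [-2*exp(t) + 3*exp(-4*t), -3*exp(t) + 3*exp(-4*t)]
  [2*exp(t) - 2*exp(-4*t), 3*exp(t) - 2*exp(-4*t)]

Strategy: write B = P · J · P⁻¹ where J is a Jordan canonical form, so e^{tB} = P · e^{tJ} · P⁻¹, and e^{tJ} can be computed block-by-block.

B has Jordan form
J =
  [-4, 0]
  [ 0, 1]
(up to reordering of blocks).

Per-block formulas:
  For a 1×1 block at λ = 1: exp(t · [1]) = [e^(1t)].
  For a 1×1 block at λ = -4: exp(t · [-4]) = [e^(-4t)].

After assembling e^{tJ} and conjugating by P, we get:

e^{tB} =
  [-2*exp(t) + 3*exp(-4*t), -3*exp(t) + 3*exp(-4*t)]
  [2*exp(t) - 2*exp(-4*t), 3*exp(t) - 2*exp(-4*t)]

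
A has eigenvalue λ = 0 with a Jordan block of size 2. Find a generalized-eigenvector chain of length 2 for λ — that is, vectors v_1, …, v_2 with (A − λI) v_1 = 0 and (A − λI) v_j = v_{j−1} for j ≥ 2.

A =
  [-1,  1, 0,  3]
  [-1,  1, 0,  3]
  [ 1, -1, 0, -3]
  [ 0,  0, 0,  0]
A Jordan chain for λ = 0 of length 2:
v_1 = (-1, -1, 1, 0)ᵀ
v_2 = (1, 0, 0, 0)ᵀ

Let N = A − (0)·I. We want v_2 with N^2 v_2 = 0 but N^1 v_2 ≠ 0; then v_{j-1} := N · v_j for j = 2, …, 2.

Pick v_2 = (1, 0, 0, 0)ᵀ.
Then v_1 = N · v_2 = (-1, -1, 1, 0)ᵀ.

Sanity check: (A − (0)·I) v_1 = (0, 0, 0, 0)ᵀ = 0. ✓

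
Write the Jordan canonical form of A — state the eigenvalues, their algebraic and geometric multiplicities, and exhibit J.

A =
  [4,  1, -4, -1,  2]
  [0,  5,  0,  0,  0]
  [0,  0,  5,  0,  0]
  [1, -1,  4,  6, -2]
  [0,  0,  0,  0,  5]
J_2(5) ⊕ J_1(5) ⊕ J_1(5) ⊕ J_1(5)

The characteristic polynomial is
  det(x·I − A) = x^5 - 25*x^4 + 250*x^3 - 1250*x^2 + 3125*x - 3125 = (x - 5)^5

Eigenvalues and multiplicities (the geometric multiplicity of λ is n − rank(A − λI), which equals the number of Jordan blocks for λ):
  λ = 5: algebraic multiplicity = 5, geometric multiplicity = 4

Determining the block sizes for each eigenvalue:
  λ = 5: 4 blocks summing to 5 forces exactly one block of size 2 and the rest size 1 → block sizes [2, 1, 1, 1]

Assembling the blocks gives a Jordan form
J =
  [5, 1, 0, 0, 0]
  [0, 5, 0, 0, 0]
  [0, 0, 5, 0, 0]
  [0, 0, 0, 5, 0]
  [0, 0, 0, 0, 5]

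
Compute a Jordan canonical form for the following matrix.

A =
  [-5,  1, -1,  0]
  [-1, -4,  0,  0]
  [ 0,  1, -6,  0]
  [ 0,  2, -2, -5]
J_3(-5) ⊕ J_1(-5)

The characteristic polynomial is
  det(x·I − A) = x^4 + 20*x^3 + 150*x^2 + 500*x + 625 = (x + 5)^4

Eigenvalues and multiplicities (the geometric multiplicity of λ is n − rank(A − λI), which equals the number of Jordan blocks for λ):
  λ = -5: algebraic multiplicity = 4, geometric multiplicity = 2

Determining the block sizes for each eigenvalue:
  λ = -5: with am = 4 and gm = 2, the partition is not yet determined (e.g. several partitions of 4 into 2 parts exist). Let N = A − (-5)·I. Computing rank(N^1) = 2, rank(N^2) = 1, rank(N^3) = 0; the number of blocks of size ≥ j is rank(N^{j−1}) − rank(N^j), giving [2, 1, 1]. So we have 1 block(s) of size 3, 1 block(s) of size 1 → block sizes [3, 1]

Assembling the blocks gives a Jordan form
J =
  [-5,  1,  0,  0]
  [ 0, -5,  1,  0]
  [ 0,  0, -5,  0]
  [ 0,  0,  0, -5]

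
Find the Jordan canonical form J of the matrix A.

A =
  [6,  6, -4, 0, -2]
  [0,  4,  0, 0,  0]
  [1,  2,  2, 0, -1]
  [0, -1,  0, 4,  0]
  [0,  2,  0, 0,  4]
J_2(4) ⊕ J_2(4) ⊕ J_1(4)

The characteristic polynomial is
  det(x·I − A) = x^5 - 20*x^4 + 160*x^3 - 640*x^2 + 1280*x - 1024 = (x - 4)^5

Eigenvalues and multiplicities (the geometric multiplicity of λ is n − rank(A − λI), which equals the number of Jordan blocks for λ):
  λ = 4: algebraic multiplicity = 5, geometric multiplicity = 3

Determining the block sizes for each eigenvalue:
  λ = 4: with am = 5 and gm = 3, the partition is not yet determined (e.g. several partitions of 5 into 3 parts exist). Let N = A − (4)·I. Computing rank(N^1) = 2, rank(N^2) = 0; the number of blocks of size ≥ j is rank(N^{j−1}) − rank(N^j), giving [3, 2]. So we have 2 block(s) of size 2, 1 block(s) of size 1 → block sizes [2, 2, 1]

Assembling the blocks gives a Jordan form
J =
  [4, 1, 0, 0, 0]
  [0, 4, 0, 0, 0]
  [0, 0, 4, 1, 0]
  [0, 0, 0, 4, 0]
  [0, 0, 0, 0, 4]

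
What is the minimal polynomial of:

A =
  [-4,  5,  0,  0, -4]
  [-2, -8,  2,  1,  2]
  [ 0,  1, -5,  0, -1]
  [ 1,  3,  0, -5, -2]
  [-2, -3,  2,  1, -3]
x^3 + 15*x^2 + 75*x + 125

The characteristic polynomial is χ_A(x) = (x + 5)^5, so the eigenvalues are known. The minimal polynomial is
  m_A(x) = Π_λ (x − λ)^{k_λ}
where k_λ is the size of the *largest* Jordan block for λ (equivalently, the smallest k with (A − λI)^k v = 0 for every generalised eigenvector v of λ).

  λ = -5: largest Jordan block has size 3, contributing (x + 5)^3

So m_A(x) = (x + 5)^3 = x^3 + 15*x^2 + 75*x + 125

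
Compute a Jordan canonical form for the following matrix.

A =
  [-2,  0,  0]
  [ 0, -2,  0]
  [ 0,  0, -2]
J_1(-2) ⊕ J_1(-2) ⊕ J_1(-2)

The characteristic polynomial is
  det(x·I − A) = x^3 + 6*x^2 + 12*x + 8 = (x + 2)^3

Eigenvalues and multiplicities (the geometric multiplicity of λ is n − rank(A − λI), which equals the number of Jordan blocks for λ):
  λ = -2: algebraic multiplicity = 3, geometric multiplicity = 3

Determining the block sizes for each eigenvalue:
  λ = -2: gm = am = 3, so every block has size 1 → block sizes [1, 1, 1]

Assembling the blocks gives a Jordan form
J =
  [-2,  0,  0]
  [ 0, -2,  0]
  [ 0,  0, -2]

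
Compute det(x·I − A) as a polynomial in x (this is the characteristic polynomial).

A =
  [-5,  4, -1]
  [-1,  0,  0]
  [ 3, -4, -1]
x^3 + 6*x^2 + 12*x + 8

Expanding det(x·I − A) (e.g. by cofactor expansion or by noting that A is similar to its Jordan form J, which has the same characteristic polynomial as A) gives
  χ_A(x) = x^3 + 6*x^2 + 12*x + 8
which factors as (x + 2)^3. The eigenvalues (with algebraic multiplicities) are λ = -2 with multiplicity 3.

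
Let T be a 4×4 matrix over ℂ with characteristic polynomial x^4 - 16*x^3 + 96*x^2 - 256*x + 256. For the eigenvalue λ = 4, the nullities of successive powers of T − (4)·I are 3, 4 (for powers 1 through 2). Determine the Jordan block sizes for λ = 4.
Block sizes for λ = 4: [2, 1, 1]

From the dimensions of kernels of powers, the number of Jordan blocks of size at least j is d_j − d_{j−1} where d_j = dim ker(N^j) (with d_0 = 0). Computing the differences gives [3, 1].
The number of blocks of size exactly k is (#blocks of size ≥ k) − (#blocks of size ≥ k + 1), so the partition is: 2 block(s) of size 1, 1 block(s) of size 2.
In nonincreasing order the block sizes are [2, 1, 1].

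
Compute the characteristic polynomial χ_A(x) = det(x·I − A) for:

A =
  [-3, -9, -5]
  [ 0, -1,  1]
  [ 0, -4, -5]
x^3 + 9*x^2 + 27*x + 27

Expanding det(x·I − A) (e.g. by cofactor expansion or by noting that A is similar to its Jordan form J, which has the same characteristic polynomial as A) gives
  χ_A(x) = x^3 + 9*x^2 + 27*x + 27
which factors as (x + 3)^3. The eigenvalues (with algebraic multiplicities) are λ = -3 with multiplicity 3.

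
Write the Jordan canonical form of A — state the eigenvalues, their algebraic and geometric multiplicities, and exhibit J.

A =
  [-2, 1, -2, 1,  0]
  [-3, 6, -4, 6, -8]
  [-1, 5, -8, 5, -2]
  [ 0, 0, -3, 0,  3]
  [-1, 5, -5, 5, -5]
J_3(-3) ⊕ J_1(0) ⊕ J_1(0)

The characteristic polynomial is
  det(x·I − A) = x^5 + 9*x^4 + 27*x^3 + 27*x^2 = x^2*(x + 3)^3

Eigenvalues and multiplicities (the geometric multiplicity of λ is n − rank(A − λI), which equals the number of Jordan blocks for λ):
  λ = -3: algebraic multiplicity = 3, geometric multiplicity = 1
  λ = 0: algebraic multiplicity = 2, geometric multiplicity = 2

Determining the block sizes for each eigenvalue:
  λ = -3: one block (gm = 1), so the single block has size am = 3 → block sizes [3]
  λ = 0: gm = am = 2, so every block has size 1 → block sizes [1, 1]

Assembling the blocks gives a Jordan form
J =
  [-3,  1,  0, 0, 0]
  [ 0, -3,  1, 0, 0]
  [ 0,  0, -3, 0, 0]
  [ 0,  0,  0, 0, 0]
  [ 0,  0,  0, 0, 0]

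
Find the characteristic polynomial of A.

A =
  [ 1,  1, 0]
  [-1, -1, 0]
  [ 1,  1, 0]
x^3

Expanding det(x·I − A) (e.g. by cofactor expansion or by noting that A is similar to its Jordan form J, which has the same characteristic polynomial as A) gives
  χ_A(x) = x^3
which factors as x^3. The eigenvalues (with algebraic multiplicities) are λ = 0 with multiplicity 3.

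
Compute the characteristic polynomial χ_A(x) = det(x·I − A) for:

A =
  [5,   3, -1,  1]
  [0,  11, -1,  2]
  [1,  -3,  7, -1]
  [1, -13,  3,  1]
x^4 - 24*x^3 + 216*x^2 - 864*x + 1296

Expanding det(x·I − A) (e.g. by cofactor expansion or by noting that A is similar to its Jordan form J, which has the same characteristic polynomial as A) gives
  χ_A(x) = x^4 - 24*x^3 + 216*x^2 - 864*x + 1296
which factors as (x - 6)^4. The eigenvalues (with algebraic multiplicities) are λ = 6 with multiplicity 4.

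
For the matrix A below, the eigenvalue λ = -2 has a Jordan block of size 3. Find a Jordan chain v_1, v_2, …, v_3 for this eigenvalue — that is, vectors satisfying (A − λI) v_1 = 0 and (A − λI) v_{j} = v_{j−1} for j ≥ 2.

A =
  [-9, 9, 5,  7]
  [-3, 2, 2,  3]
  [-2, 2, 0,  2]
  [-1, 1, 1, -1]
A Jordan chain for λ = -2 of length 3:
v_1 = (5, 2, 2, 1)ᵀ
v_2 = (-7, -3, -2, -1)ᵀ
v_3 = (1, 0, 0, 0)ᵀ

Let N = A − (-2)·I. We want v_3 with N^3 v_3 = 0 but N^2 v_3 ≠ 0; then v_{j-1} := N · v_j for j = 3, …, 2.

Pick v_3 = (1, 0, 0, 0)ᵀ.
Then v_2 = N · v_3 = (-7, -3, -2, -1)ᵀ.
Then v_1 = N · v_2 = (5, 2, 2, 1)ᵀ.

Sanity check: (A − (-2)·I) v_1 = (0, 0, 0, 0)ᵀ = 0. ✓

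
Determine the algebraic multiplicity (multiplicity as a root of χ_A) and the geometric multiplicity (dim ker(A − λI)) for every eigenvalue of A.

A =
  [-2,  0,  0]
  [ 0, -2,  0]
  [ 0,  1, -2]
λ = -2: alg = 3, geom = 2

Step 1 — factor the characteristic polynomial to read off the algebraic multiplicities:
  χ_A(x) = (x + 2)^3

Step 2 — compute geometric multiplicities via the rank-nullity identity g(λ) = n − rank(A − λI):
  rank(A − (-2)·I) = 1, so dim ker(A − (-2)·I) = n − 1 = 2

Summary:
  λ = -2: algebraic multiplicity = 3, geometric multiplicity = 2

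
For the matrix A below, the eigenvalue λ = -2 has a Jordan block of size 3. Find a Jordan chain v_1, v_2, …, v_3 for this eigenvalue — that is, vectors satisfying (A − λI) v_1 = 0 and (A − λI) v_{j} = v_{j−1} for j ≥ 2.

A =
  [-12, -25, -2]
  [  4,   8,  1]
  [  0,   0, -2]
A Jordan chain for λ = -2 of length 3:
v_1 = (-5, 2, 0)ᵀ
v_2 = (-2, 1, 0)ᵀ
v_3 = (0, 0, 1)ᵀ

Let N = A − (-2)·I. We want v_3 with N^3 v_3 = 0 but N^2 v_3 ≠ 0; then v_{j-1} := N · v_j for j = 3, …, 2.

Pick v_3 = (0, 0, 1)ᵀ.
Then v_2 = N · v_3 = (-2, 1, 0)ᵀ.
Then v_1 = N · v_2 = (-5, 2, 0)ᵀ.

Sanity check: (A − (-2)·I) v_1 = (0, 0, 0)ᵀ = 0. ✓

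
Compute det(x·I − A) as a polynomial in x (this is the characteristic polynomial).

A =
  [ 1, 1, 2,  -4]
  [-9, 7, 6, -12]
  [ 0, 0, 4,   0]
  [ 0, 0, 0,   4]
x^4 - 16*x^3 + 96*x^2 - 256*x + 256

Expanding det(x·I − A) (e.g. by cofactor expansion or by noting that A is similar to its Jordan form J, which has the same characteristic polynomial as A) gives
  χ_A(x) = x^4 - 16*x^3 + 96*x^2 - 256*x + 256
which factors as (x - 4)^4. The eigenvalues (with algebraic multiplicities) are λ = 4 with multiplicity 4.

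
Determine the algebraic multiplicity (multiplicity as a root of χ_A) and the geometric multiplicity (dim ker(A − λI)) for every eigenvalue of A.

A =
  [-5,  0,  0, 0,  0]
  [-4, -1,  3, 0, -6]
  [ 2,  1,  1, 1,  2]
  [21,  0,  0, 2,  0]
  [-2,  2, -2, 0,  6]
λ = -5: alg = 1, geom = 1; λ = 2: alg = 4, geom = 2

Step 1 — factor the characteristic polynomial to read off the algebraic multiplicities:
  χ_A(x) = (x - 2)^4*(x + 5)

Step 2 — compute geometric multiplicities via the rank-nullity identity g(λ) = n − rank(A − λI):
  rank(A − (-5)·I) = 4, so dim ker(A − (-5)·I) = n − 4 = 1
  rank(A − (2)·I) = 3, so dim ker(A − (2)·I) = n − 3 = 2

Summary:
  λ = -5: algebraic multiplicity = 1, geometric multiplicity = 1
  λ = 2: algebraic multiplicity = 4, geometric multiplicity = 2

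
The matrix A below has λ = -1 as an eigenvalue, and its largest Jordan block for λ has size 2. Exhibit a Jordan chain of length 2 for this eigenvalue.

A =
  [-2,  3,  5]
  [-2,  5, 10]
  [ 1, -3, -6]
A Jordan chain for λ = -1 of length 2:
v_1 = (-1, -2, 1)ᵀ
v_2 = (1, 0, 0)ᵀ

Let N = A − (-1)·I. We want v_2 with N^2 v_2 = 0 but N^1 v_2 ≠ 0; then v_{j-1} := N · v_j for j = 2, …, 2.

Pick v_2 = (1, 0, 0)ᵀ.
Then v_1 = N · v_2 = (-1, -2, 1)ᵀ.

Sanity check: (A − (-1)·I) v_1 = (0, 0, 0)ᵀ = 0. ✓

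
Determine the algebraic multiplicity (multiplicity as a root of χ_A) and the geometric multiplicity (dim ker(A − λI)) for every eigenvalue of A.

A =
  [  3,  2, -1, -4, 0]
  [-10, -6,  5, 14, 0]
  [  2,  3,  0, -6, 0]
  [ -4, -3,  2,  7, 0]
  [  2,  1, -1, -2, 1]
λ = 1: alg = 5, geom = 3

Step 1 — factor the characteristic polynomial to read off the algebraic multiplicities:
  χ_A(x) = (x - 1)^5

Step 2 — compute geometric multiplicities via the rank-nullity identity g(λ) = n − rank(A − λI):
  rank(A − (1)·I) = 2, so dim ker(A − (1)·I) = n − 2 = 3

Summary:
  λ = 1: algebraic multiplicity = 5, geometric multiplicity = 3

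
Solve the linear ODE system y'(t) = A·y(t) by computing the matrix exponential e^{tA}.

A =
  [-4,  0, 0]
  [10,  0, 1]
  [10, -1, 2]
e^{tA} =
  [exp(-4*t), 0, 0]
  [2*exp(t) - 2*exp(-4*t), -t*exp(t) + exp(t), t*exp(t)]
  [2*exp(t) - 2*exp(-4*t), -t*exp(t), t*exp(t) + exp(t)]

Strategy: write A = P · J · P⁻¹ where J is a Jordan canonical form, so e^{tA} = P · e^{tJ} · P⁻¹, and e^{tJ} can be computed block-by-block.

A has Jordan form
J =
  [-4, 0, 0]
  [ 0, 1, 1]
  [ 0, 0, 1]
(up to reordering of blocks).

Per-block formulas:
  For a 1×1 block at λ = -4: exp(t · [-4]) = [e^(-4t)].
  For a 2×2 Jordan block J_2(1): exp(t · J_2(1)) = e^(1t)·(I + t·N), where N is the 2×2 nilpotent shift.

After assembling e^{tJ} and conjugating by P, we get:

e^{tA} =
  [exp(-4*t), 0, 0]
  [2*exp(t) - 2*exp(-4*t), -t*exp(t) + exp(t), t*exp(t)]
  [2*exp(t) - 2*exp(-4*t), -t*exp(t), t*exp(t) + exp(t)]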